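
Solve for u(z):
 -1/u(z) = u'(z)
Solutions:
 u(z) = -sqrt(C1 - 2*z)
 u(z) = sqrt(C1 - 2*z)


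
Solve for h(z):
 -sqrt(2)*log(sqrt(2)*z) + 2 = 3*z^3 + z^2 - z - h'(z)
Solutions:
 h(z) = C1 + 3*z^4/4 + z^3/3 - z^2/2 + sqrt(2)*z*log(z) - 2*z - sqrt(2)*z + sqrt(2)*z*log(2)/2


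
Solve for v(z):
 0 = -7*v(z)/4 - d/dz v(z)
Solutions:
 v(z) = C1*exp(-7*z/4)


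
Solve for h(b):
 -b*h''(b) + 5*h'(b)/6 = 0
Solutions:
 h(b) = C1 + C2*b^(11/6)


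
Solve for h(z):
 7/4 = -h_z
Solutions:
 h(z) = C1 - 7*z/4


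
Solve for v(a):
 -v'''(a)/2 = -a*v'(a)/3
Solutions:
 v(a) = C1 + Integral(C2*airyai(2^(1/3)*3^(2/3)*a/3) + C3*airybi(2^(1/3)*3^(2/3)*a/3), a)


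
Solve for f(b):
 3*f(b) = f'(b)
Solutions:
 f(b) = C1*exp(3*b)


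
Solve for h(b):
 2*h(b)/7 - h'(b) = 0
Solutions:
 h(b) = C1*exp(2*b/7)


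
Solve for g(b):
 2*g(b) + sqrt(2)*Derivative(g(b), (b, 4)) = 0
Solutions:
 g(b) = (C1*sin(2^(5/8)*b/2) + C2*cos(2^(5/8)*b/2))*exp(-2^(5/8)*b/2) + (C3*sin(2^(5/8)*b/2) + C4*cos(2^(5/8)*b/2))*exp(2^(5/8)*b/2)


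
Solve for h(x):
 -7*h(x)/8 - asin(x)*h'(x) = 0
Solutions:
 h(x) = C1*exp(-7*Integral(1/asin(x), x)/8)


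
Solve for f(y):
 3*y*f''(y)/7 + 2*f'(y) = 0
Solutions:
 f(y) = C1 + C2/y^(11/3)


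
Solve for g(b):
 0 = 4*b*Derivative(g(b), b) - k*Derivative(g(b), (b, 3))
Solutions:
 g(b) = C1 + Integral(C2*airyai(2^(2/3)*b*(1/k)^(1/3)) + C3*airybi(2^(2/3)*b*(1/k)^(1/3)), b)


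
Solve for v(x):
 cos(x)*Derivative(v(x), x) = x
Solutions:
 v(x) = C1 + Integral(x/cos(x), x)


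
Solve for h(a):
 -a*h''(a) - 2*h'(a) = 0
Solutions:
 h(a) = C1 + C2/a


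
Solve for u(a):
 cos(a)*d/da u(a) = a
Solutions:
 u(a) = C1 + Integral(a/cos(a), a)


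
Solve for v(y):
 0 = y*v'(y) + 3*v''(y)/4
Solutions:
 v(y) = C1 + C2*erf(sqrt(6)*y/3)


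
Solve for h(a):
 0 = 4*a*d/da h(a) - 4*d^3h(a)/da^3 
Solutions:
 h(a) = C1 + Integral(C2*airyai(a) + C3*airybi(a), a)


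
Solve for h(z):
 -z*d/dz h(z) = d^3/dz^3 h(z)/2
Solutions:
 h(z) = C1 + Integral(C2*airyai(-2^(1/3)*z) + C3*airybi(-2^(1/3)*z), z)


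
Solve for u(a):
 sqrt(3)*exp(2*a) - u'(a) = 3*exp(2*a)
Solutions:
 u(a) = C1 - 3*exp(2*a)/2 + sqrt(3)*exp(2*a)/2


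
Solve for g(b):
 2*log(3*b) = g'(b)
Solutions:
 g(b) = C1 + 2*b*log(b) - 2*b + b*log(9)


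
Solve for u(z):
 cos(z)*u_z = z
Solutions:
 u(z) = C1 + Integral(z/cos(z), z)


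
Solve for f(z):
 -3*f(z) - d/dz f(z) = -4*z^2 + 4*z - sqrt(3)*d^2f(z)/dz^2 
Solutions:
 f(z) = C1*exp(sqrt(3)*z*(1 - sqrt(1 + 12*sqrt(3)))/6) + C2*exp(sqrt(3)*z*(1 + sqrt(1 + 12*sqrt(3)))/6) + 4*z^2/3 - 20*z/9 + 20/27 + 8*sqrt(3)/9


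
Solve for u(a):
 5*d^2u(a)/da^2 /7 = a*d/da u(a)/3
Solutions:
 u(a) = C1 + C2*erfi(sqrt(210)*a/30)


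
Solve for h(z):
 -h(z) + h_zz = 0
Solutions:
 h(z) = C1*exp(-z) + C2*exp(z)


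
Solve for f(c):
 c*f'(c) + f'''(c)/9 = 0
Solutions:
 f(c) = C1 + Integral(C2*airyai(-3^(2/3)*c) + C3*airybi(-3^(2/3)*c), c)


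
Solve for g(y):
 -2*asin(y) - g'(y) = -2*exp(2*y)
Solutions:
 g(y) = C1 - 2*y*asin(y) - 2*sqrt(1 - y^2) + exp(2*y)


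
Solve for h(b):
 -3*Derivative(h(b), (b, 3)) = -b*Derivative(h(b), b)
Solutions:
 h(b) = C1 + Integral(C2*airyai(3^(2/3)*b/3) + C3*airybi(3^(2/3)*b/3), b)


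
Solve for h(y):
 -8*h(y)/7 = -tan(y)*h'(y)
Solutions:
 h(y) = C1*sin(y)^(8/7)


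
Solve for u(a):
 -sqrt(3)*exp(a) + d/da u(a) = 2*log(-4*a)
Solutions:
 u(a) = C1 + 2*a*log(-a) + 2*a*(-1 + 2*log(2)) + sqrt(3)*exp(a)


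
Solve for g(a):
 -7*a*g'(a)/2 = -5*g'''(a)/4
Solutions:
 g(a) = C1 + Integral(C2*airyai(14^(1/3)*5^(2/3)*a/5) + C3*airybi(14^(1/3)*5^(2/3)*a/5), a)


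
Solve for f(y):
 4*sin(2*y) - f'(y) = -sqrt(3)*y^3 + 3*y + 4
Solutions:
 f(y) = C1 + sqrt(3)*y^4/4 - 3*y^2/2 - 4*y - 2*cos(2*y)


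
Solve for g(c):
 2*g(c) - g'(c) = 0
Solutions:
 g(c) = C1*exp(2*c)


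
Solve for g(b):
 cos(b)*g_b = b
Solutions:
 g(b) = C1 + Integral(b/cos(b), b)


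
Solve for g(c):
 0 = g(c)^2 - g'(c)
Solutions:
 g(c) = -1/(C1 + c)


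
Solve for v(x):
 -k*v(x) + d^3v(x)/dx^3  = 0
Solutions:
 v(x) = C1*exp(k^(1/3)*x) + C2*exp(k^(1/3)*x*(-1 + sqrt(3)*I)/2) + C3*exp(-k^(1/3)*x*(1 + sqrt(3)*I)/2)


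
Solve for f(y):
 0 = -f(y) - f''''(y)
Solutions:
 f(y) = (C1*sin(sqrt(2)*y/2) + C2*cos(sqrt(2)*y/2))*exp(-sqrt(2)*y/2) + (C3*sin(sqrt(2)*y/2) + C4*cos(sqrt(2)*y/2))*exp(sqrt(2)*y/2)


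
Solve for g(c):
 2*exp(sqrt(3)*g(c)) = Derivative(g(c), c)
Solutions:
 g(c) = sqrt(3)*(2*log(-1/(C1 + 2*c)) - log(3))/6


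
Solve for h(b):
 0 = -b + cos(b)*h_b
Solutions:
 h(b) = C1 + Integral(b/cos(b), b)


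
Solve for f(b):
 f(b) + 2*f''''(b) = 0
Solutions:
 f(b) = (C1*sin(2^(1/4)*b/2) + C2*cos(2^(1/4)*b/2))*exp(-2^(1/4)*b/2) + (C3*sin(2^(1/4)*b/2) + C4*cos(2^(1/4)*b/2))*exp(2^(1/4)*b/2)


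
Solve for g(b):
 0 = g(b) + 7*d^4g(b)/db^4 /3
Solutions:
 g(b) = (C1*sin(sqrt(2)*3^(1/4)*7^(3/4)*b/14) + C2*cos(sqrt(2)*3^(1/4)*7^(3/4)*b/14))*exp(-sqrt(2)*3^(1/4)*7^(3/4)*b/14) + (C3*sin(sqrt(2)*3^(1/4)*7^(3/4)*b/14) + C4*cos(sqrt(2)*3^(1/4)*7^(3/4)*b/14))*exp(sqrt(2)*3^(1/4)*7^(3/4)*b/14)


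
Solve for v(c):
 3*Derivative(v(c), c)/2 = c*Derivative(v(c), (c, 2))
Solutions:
 v(c) = C1 + C2*c^(5/2)


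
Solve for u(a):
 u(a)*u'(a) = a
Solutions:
 u(a) = -sqrt(C1 + a^2)
 u(a) = sqrt(C1 + a^2)


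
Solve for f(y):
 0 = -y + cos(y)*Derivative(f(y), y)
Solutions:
 f(y) = C1 + Integral(y/cos(y), y)


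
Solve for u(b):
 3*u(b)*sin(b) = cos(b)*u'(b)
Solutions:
 u(b) = C1/cos(b)^3


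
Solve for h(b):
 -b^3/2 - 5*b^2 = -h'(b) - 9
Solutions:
 h(b) = C1 + b^4/8 + 5*b^3/3 - 9*b


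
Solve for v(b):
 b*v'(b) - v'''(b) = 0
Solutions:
 v(b) = C1 + Integral(C2*airyai(b) + C3*airybi(b), b)


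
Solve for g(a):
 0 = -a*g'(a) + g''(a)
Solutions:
 g(a) = C1 + C2*erfi(sqrt(2)*a/2)


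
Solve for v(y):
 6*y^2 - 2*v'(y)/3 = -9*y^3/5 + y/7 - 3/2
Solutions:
 v(y) = C1 + 27*y^4/40 + 3*y^3 - 3*y^2/28 + 9*y/4


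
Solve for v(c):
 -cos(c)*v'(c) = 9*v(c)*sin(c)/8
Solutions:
 v(c) = C1*cos(c)^(9/8)


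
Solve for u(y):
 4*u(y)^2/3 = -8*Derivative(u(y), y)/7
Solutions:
 u(y) = 6/(C1 + 7*y)


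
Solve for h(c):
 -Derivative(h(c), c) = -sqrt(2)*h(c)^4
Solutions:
 h(c) = (-1/(C1 + 3*sqrt(2)*c))^(1/3)
 h(c) = (-1/(C1 + sqrt(2)*c))^(1/3)*(-3^(2/3) - 3*3^(1/6)*I)/6
 h(c) = (-1/(C1 + sqrt(2)*c))^(1/3)*(-3^(2/3) + 3*3^(1/6)*I)/6


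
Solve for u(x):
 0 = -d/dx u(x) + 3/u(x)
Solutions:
 u(x) = -sqrt(C1 + 6*x)
 u(x) = sqrt(C1 + 6*x)


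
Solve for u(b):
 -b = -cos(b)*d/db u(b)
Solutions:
 u(b) = C1 + Integral(b/cos(b), b)


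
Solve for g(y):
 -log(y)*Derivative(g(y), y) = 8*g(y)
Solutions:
 g(y) = C1*exp(-8*li(y))


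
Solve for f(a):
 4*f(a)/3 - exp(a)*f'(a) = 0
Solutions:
 f(a) = C1*exp(-4*exp(-a)/3)


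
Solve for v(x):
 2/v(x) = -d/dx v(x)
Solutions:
 v(x) = -sqrt(C1 - 4*x)
 v(x) = sqrt(C1 - 4*x)


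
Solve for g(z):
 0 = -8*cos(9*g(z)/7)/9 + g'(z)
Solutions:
 -8*z/9 - 7*log(sin(9*g(z)/7) - 1)/18 + 7*log(sin(9*g(z)/7) + 1)/18 = C1


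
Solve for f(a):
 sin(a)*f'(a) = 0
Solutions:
 f(a) = C1


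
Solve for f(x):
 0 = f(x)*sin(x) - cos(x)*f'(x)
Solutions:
 f(x) = C1/cos(x)


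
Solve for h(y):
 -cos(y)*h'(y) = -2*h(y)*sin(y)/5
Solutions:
 h(y) = C1/cos(y)^(2/5)


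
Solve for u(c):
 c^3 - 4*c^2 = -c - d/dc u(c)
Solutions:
 u(c) = C1 - c^4/4 + 4*c^3/3 - c^2/2


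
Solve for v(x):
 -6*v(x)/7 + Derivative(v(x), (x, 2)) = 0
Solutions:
 v(x) = C1*exp(-sqrt(42)*x/7) + C2*exp(sqrt(42)*x/7)


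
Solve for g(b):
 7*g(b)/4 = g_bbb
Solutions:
 g(b) = C3*exp(14^(1/3)*b/2) + (C1*sin(14^(1/3)*sqrt(3)*b/4) + C2*cos(14^(1/3)*sqrt(3)*b/4))*exp(-14^(1/3)*b/4)


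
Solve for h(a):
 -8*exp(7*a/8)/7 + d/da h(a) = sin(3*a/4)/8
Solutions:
 h(a) = C1 + 64*exp(7*a/8)/49 - cos(3*a/4)/6


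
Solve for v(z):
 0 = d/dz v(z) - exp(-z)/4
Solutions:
 v(z) = C1 - exp(-z)/4


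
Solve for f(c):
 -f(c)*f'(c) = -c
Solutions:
 f(c) = -sqrt(C1 + c^2)
 f(c) = sqrt(C1 + c^2)


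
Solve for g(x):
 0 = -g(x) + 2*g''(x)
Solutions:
 g(x) = C1*exp(-sqrt(2)*x/2) + C2*exp(sqrt(2)*x/2)


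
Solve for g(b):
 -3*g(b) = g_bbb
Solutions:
 g(b) = C3*exp(-3^(1/3)*b) + (C1*sin(3^(5/6)*b/2) + C2*cos(3^(5/6)*b/2))*exp(3^(1/3)*b/2)


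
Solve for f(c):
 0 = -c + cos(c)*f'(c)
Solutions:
 f(c) = C1 + Integral(c/cos(c), c)


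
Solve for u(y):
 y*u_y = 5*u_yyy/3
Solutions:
 u(y) = C1 + Integral(C2*airyai(3^(1/3)*5^(2/3)*y/5) + C3*airybi(3^(1/3)*5^(2/3)*y/5), y)


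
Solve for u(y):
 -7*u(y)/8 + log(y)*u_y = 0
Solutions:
 u(y) = C1*exp(7*li(y)/8)


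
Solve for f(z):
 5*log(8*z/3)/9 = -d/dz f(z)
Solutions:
 f(z) = C1 - 5*z*log(z)/9 - 5*z*log(2)/3 + 5*z/9 + 5*z*log(3)/9


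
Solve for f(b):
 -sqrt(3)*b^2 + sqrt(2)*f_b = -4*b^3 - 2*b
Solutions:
 f(b) = C1 - sqrt(2)*b^4/2 + sqrt(6)*b^3/6 - sqrt(2)*b^2/2


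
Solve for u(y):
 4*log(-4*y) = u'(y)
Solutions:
 u(y) = C1 + 4*y*log(-y) + 4*y*(-1 + 2*log(2))


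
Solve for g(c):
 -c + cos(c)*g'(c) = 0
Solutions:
 g(c) = C1 + Integral(c/cos(c), c)


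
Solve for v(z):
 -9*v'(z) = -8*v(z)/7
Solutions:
 v(z) = C1*exp(8*z/63)


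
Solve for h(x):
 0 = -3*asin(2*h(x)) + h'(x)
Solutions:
 Integral(1/asin(2*_y), (_y, h(x))) = C1 + 3*x


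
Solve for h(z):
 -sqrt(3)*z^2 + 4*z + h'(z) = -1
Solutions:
 h(z) = C1 + sqrt(3)*z^3/3 - 2*z^2 - z


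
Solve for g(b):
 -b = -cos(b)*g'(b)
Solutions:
 g(b) = C1 + Integral(b/cos(b), b)


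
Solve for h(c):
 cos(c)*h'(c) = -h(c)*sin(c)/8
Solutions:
 h(c) = C1*cos(c)^(1/8)


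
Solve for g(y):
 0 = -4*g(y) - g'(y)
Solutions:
 g(y) = C1*exp(-4*y)


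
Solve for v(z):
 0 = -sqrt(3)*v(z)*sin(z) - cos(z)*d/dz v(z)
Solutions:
 v(z) = C1*cos(z)^(sqrt(3))


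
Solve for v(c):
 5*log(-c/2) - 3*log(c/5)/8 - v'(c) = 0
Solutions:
 v(c) = C1 + 37*c*log(c)/8 + c*(-37/8 - 5*log(2) + 3*log(5)/8 + 5*I*pi)


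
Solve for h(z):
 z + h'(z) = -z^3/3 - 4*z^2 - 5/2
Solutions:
 h(z) = C1 - z^4/12 - 4*z^3/3 - z^2/2 - 5*z/2


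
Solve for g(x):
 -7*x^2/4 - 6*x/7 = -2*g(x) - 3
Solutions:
 g(x) = 7*x^2/8 + 3*x/7 - 3/2


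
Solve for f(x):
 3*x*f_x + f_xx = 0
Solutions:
 f(x) = C1 + C2*erf(sqrt(6)*x/2)


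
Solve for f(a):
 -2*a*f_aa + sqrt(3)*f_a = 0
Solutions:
 f(a) = C1 + C2*a^(sqrt(3)/2 + 1)


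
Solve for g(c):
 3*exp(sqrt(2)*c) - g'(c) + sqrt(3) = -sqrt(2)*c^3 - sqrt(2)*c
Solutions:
 g(c) = C1 + sqrt(2)*c^4/4 + sqrt(2)*c^2/2 + sqrt(3)*c + 3*sqrt(2)*exp(sqrt(2)*c)/2


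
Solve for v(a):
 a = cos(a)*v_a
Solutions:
 v(a) = C1 + Integral(a/cos(a), a)


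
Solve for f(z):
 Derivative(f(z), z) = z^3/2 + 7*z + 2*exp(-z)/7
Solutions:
 f(z) = C1 + z^4/8 + 7*z^2/2 - 2*exp(-z)/7


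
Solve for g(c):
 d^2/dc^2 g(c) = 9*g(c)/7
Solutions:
 g(c) = C1*exp(-3*sqrt(7)*c/7) + C2*exp(3*sqrt(7)*c/7)


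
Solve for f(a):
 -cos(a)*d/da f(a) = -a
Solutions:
 f(a) = C1 + Integral(a/cos(a), a)


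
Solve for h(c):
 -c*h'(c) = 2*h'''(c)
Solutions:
 h(c) = C1 + Integral(C2*airyai(-2^(2/3)*c/2) + C3*airybi(-2^(2/3)*c/2), c)


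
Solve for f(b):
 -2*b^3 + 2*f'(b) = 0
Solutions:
 f(b) = C1 + b^4/4


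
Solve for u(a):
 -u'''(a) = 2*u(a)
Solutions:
 u(a) = C3*exp(-2^(1/3)*a) + (C1*sin(2^(1/3)*sqrt(3)*a/2) + C2*cos(2^(1/3)*sqrt(3)*a/2))*exp(2^(1/3)*a/2)


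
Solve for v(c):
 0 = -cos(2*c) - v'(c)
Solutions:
 v(c) = C1 - sin(2*c)/2


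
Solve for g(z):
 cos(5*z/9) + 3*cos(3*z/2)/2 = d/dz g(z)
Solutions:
 g(z) = C1 + 9*sin(5*z/9)/5 + sin(3*z/2)


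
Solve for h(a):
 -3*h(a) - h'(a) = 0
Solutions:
 h(a) = C1*exp(-3*a)


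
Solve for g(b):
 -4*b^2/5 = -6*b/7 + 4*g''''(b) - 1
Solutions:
 g(b) = C1 + C2*b + C3*b^2 + C4*b^3 - b^6/1800 + b^5/560 + b^4/96


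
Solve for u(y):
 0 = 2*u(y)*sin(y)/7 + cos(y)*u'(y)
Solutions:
 u(y) = C1*cos(y)^(2/7)


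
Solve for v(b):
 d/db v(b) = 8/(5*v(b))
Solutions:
 v(b) = -sqrt(C1 + 80*b)/5
 v(b) = sqrt(C1 + 80*b)/5


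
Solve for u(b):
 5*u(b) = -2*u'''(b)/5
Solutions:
 u(b) = C3*exp(-10^(2/3)*b/2) + (C1*sin(10^(2/3)*sqrt(3)*b/4) + C2*cos(10^(2/3)*sqrt(3)*b/4))*exp(10^(2/3)*b/4)


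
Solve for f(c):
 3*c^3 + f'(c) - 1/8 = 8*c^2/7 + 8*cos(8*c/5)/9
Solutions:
 f(c) = C1 - 3*c^4/4 + 8*c^3/21 + c/8 + 5*sin(8*c/5)/9


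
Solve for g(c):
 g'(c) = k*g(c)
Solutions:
 g(c) = C1*exp(c*k)


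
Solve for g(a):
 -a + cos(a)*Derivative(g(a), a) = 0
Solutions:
 g(a) = C1 + Integral(a/cos(a), a)


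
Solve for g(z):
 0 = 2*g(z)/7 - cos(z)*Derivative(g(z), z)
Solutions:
 g(z) = C1*(sin(z) + 1)^(1/7)/(sin(z) - 1)^(1/7)


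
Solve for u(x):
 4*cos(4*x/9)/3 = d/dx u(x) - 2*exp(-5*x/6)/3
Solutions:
 u(x) = C1 + 3*sin(4*x/9) - 4*exp(-5*x/6)/5


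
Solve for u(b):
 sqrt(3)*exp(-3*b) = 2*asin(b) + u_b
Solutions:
 u(b) = C1 - 2*b*asin(b) - 2*sqrt(1 - b^2) - sqrt(3)*exp(-3*b)/3


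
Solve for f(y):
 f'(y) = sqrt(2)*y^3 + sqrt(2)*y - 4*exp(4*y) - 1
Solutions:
 f(y) = C1 + sqrt(2)*y^4/4 + sqrt(2)*y^2/2 - y - exp(4*y)


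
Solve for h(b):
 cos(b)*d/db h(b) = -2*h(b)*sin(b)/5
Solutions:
 h(b) = C1*cos(b)^(2/5)


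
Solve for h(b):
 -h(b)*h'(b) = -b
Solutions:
 h(b) = -sqrt(C1 + b^2)
 h(b) = sqrt(C1 + b^2)


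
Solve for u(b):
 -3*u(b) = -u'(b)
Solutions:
 u(b) = C1*exp(3*b)


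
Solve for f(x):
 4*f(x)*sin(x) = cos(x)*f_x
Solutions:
 f(x) = C1/cos(x)^4


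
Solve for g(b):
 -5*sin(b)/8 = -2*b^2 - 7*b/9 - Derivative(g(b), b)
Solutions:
 g(b) = C1 - 2*b^3/3 - 7*b^2/18 - 5*cos(b)/8


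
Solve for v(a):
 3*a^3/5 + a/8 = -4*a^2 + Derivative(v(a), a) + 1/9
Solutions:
 v(a) = C1 + 3*a^4/20 + 4*a^3/3 + a^2/16 - a/9


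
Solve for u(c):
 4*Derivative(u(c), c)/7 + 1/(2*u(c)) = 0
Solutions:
 u(c) = -sqrt(C1 - 7*c)/2
 u(c) = sqrt(C1 - 7*c)/2


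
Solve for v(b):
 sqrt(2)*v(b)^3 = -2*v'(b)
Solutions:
 v(b) = -sqrt(-1/(C1 - sqrt(2)*b))
 v(b) = sqrt(-1/(C1 - sqrt(2)*b))


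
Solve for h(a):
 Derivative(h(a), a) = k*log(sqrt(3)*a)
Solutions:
 h(a) = C1 + a*k*log(a) - a*k + a*k*log(3)/2


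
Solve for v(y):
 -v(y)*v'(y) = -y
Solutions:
 v(y) = -sqrt(C1 + y^2)
 v(y) = sqrt(C1 + y^2)


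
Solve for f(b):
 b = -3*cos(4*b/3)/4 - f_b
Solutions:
 f(b) = C1 - b^2/2 - 9*sin(4*b/3)/16


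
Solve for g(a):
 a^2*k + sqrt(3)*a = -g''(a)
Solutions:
 g(a) = C1 + C2*a - a^4*k/12 - sqrt(3)*a^3/6


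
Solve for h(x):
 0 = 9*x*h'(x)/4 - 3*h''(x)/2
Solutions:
 h(x) = C1 + C2*erfi(sqrt(3)*x/2)


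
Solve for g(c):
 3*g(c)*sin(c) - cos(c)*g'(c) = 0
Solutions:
 g(c) = C1/cos(c)^3


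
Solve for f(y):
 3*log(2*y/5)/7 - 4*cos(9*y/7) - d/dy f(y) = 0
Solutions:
 f(y) = C1 + 3*y*log(y)/7 - 3*y*log(5)/7 - 3*y/7 + 3*y*log(2)/7 - 28*sin(9*y/7)/9


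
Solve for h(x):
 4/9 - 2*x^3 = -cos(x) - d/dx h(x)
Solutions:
 h(x) = C1 + x^4/2 - 4*x/9 - sin(x)


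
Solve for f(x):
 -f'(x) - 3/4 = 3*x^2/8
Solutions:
 f(x) = C1 - x^3/8 - 3*x/4


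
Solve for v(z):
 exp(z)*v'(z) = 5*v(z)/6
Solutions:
 v(z) = C1*exp(-5*exp(-z)/6)


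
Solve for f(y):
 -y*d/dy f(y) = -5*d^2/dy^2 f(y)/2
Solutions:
 f(y) = C1 + C2*erfi(sqrt(5)*y/5)


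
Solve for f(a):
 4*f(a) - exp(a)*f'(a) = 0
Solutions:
 f(a) = C1*exp(-4*exp(-a))


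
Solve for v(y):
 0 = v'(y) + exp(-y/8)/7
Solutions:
 v(y) = C1 + 8*exp(-y/8)/7


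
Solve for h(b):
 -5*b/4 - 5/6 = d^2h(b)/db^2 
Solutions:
 h(b) = C1 + C2*b - 5*b^3/24 - 5*b^2/12


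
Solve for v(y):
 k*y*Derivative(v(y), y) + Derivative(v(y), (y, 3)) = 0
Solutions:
 v(y) = C1 + Integral(C2*airyai(y*(-k)^(1/3)) + C3*airybi(y*(-k)^(1/3)), y)


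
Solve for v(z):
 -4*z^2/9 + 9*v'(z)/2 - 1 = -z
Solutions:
 v(z) = C1 + 8*z^3/243 - z^2/9 + 2*z/9


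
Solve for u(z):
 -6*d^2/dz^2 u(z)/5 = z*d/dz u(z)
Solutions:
 u(z) = C1 + C2*erf(sqrt(15)*z/6)


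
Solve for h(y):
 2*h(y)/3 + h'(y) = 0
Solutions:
 h(y) = C1*exp(-2*y/3)


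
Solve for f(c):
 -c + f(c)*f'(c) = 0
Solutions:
 f(c) = -sqrt(C1 + c^2)
 f(c) = sqrt(C1 + c^2)


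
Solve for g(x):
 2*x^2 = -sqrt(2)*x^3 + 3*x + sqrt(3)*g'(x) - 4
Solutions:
 g(x) = C1 + sqrt(6)*x^4/12 + 2*sqrt(3)*x^3/9 - sqrt(3)*x^2/2 + 4*sqrt(3)*x/3


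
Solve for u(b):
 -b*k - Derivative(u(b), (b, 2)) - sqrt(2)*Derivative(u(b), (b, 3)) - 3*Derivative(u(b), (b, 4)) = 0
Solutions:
 u(b) = C1 + C2*b - b^3*k/6 + sqrt(2)*b^2*k/2 + (C3*sin(sqrt(10)*b/6) + C4*cos(sqrt(10)*b/6))*exp(-sqrt(2)*b/6)


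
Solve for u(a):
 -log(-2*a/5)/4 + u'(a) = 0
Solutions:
 u(a) = C1 + a*log(-a)/4 + a*(-log(5) - 1 + log(2))/4


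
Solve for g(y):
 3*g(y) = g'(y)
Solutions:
 g(y) = C1*exp(3*y)


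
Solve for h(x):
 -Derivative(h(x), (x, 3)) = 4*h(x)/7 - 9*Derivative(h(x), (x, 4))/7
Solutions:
 h(x) = C1*exp(x*(7 - sqrt(-864*2^(2/3)/(-49 + sqrt(30049))^(1/3) + 49 + 36*2^(1/3)*(-49 + sqrt(30049))^(1/3)))/36)*sin(sqrt(2)*x*sqrt(-432*2^(2/3)/(-49 + sqrt(30049))^(1/3) - 49 + 18*2^(1/3)*(-49 + sqrt(30049))^(1/3) + 343/sqrt(-864*2^(2/3)/(-49 + sqrt(30049))^(1/3) + 49 + 36*2^(1/3)*(-49 + sqrt(30049))^(1/3)))/36) + C2*exp(x*(7 - sqrt(-864*2^(2/3)/(-49 + sqrt(30049))^(1/3) + 49 + 36*2^(1/3)*(-49 + sqrt(30049))^(1/3)))/36)*cos(sqrt(2)*x*sqrt(-432*2^(2/3)/(-49 + sqrt(30049))^(1/3) - 49 + 18*2^(1/3)*(-49 + sqrt(30049))^(1/3) + 343/sqrt(-864*2^(2/3)/(-49 + sqrt(30049))^(1/3) + 49 + 36*2^(1/3)*(-49 + sqrt(30049))^(1/3)))/36) + C3*exp(x*(-sqrt(2)*sqrt(-18*2^(1/3)*(-49 + sqrt(30049))^(1/3) + 49 + 432*2^(2/3)/(-49 + sqrt(30049))^(1/3) + 343/sqrt(-864*2^(2/3)/(-49 + sqrt(30049))^(1/3) + 49 + 36*2^(1/3)*(-49 + sqrt(30049))^(1/3))) + sqrt(-864*2^(2/3)/(-49 + sqrt(30049))^(1/3) + 49 + 36*2^(1/3)*(-49 + sqrt(30049))^(1/3)) + 7)/36) + C4*exp(x*(sqrt(-864*2^(2/3)/(-49 + sqrt(30049))^(1/3) + 49 + 36*2^(1/3)*(-49 + sqrt(30049))^(1/3)) + 7 + sqrt(2)*sqrt(-18*2^(1/3)*(-49 + sqrt(30049))^(1/3) + 49 + 432*2^(2/3)/(-49 + sqrt(30049))^(1/3) + 343/sqrt(-864*2^(2/3)/(-49 + sqrt(30049))^(1/3) + 49 + 36*2^(1/3)*(-49 + sqrt(30049))^(1/3))))/36)


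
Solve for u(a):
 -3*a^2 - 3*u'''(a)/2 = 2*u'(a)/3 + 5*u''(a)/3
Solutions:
 u(a) = C1 - 3*a^3/2 + 45*a^2/4 - 36*a + (C2*sin(sqrt(11)*a/9) + C3*cos(sqrt(11)*a/9))*exp(-5*a/9)


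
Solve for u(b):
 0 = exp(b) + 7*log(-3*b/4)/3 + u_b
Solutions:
 u(b) = C1 - 7*b*log(-b)/3 + b*(-3*log(3) + 2*log(6)/3 + 7/3 + 4*log(2)) - exp(b)


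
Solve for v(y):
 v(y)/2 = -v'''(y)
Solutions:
 v(y) = C3*exp(-2^(2/3)*y/2) + (C1*sin(2^(2/3)*sqrt(3)*y/4) + C2*cos(2^(2/3)*sqrt(3)*y/4))*exp(2^(2/3)*y/4)


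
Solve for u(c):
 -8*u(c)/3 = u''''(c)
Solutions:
 u(c) = (C1*sin(2^(1/4)*3^(3/4)*c/3) + C2*cos(2^(1/4)*3^(3/4)*c/3))*exp(-2^(1/4)*3^(3/4)*c/3) + (C3*sin(2^(1/4)*3^(3/4)*c/3) + C4*cos(2^(1/4)*3^(3/4)*c/3))*exp(2^(1/4)*3^(3/4)*c/3)


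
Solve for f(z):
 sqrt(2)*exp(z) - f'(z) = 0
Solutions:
 f(z) = C1 + sqrt(2)*exp(z)


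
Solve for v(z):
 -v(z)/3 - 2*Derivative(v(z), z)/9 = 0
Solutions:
 v(z) = C1*exp(-3*z/2)


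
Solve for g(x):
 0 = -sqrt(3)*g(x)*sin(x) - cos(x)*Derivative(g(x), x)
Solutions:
 g(x) = C1*cos(x)^(sqrt(3))


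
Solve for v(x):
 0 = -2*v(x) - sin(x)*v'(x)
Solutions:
 v(x) = C1*(cos(x) + 1)/(cos(x) - 1)


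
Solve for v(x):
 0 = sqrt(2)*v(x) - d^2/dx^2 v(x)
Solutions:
 v(x) = C1*exp(-2^(1/4)*x) + C2*exp(2^(1/4)*x)


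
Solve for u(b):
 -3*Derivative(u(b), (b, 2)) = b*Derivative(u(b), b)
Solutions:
 u(b) = C1 + C2*erf(sqrt(6)*b/6)


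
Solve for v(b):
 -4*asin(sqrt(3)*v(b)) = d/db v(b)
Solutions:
 Integral(1/asin(sqrt(3)*_y), (_y, v(b))) = C1 - 4*b


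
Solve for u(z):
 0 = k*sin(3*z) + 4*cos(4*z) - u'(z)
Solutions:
 u(z) = C1 - k*cos(3*z)/3 + sin(4*z)


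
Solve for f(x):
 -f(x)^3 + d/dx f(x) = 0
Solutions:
 f(x) = -sqrt(2)*sqrt(-1/(C1 + x))/2
 f(x) = sqrt(2)*sqrt(-1/(C1 + x))/2


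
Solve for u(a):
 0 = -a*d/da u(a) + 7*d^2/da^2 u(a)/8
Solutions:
 u(a) = C1 + C2*erfi(2*sqrt(7)*a/7)


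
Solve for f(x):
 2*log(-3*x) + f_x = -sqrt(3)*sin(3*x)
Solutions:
 f(x) = C1 - 2*x*log(-x) - 2*x*log(3) + 2*x + sqrt(3)*cos(3*x)/3


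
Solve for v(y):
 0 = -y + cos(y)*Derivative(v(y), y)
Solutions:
 v(y) = C1 + Integral(y/cos(y), y)


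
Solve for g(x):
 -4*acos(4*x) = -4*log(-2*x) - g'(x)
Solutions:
 g(x) = C1 - 4*x*log(-x) + 4*x*acos(4*x) - 4*x*log(2) + 4*x - sqrt(1 - 16*x^2)


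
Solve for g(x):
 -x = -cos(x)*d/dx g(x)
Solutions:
 g(x) = C1 + Integral(x/cos(x), x)


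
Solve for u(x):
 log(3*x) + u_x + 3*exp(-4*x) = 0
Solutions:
 u(x) = C1 - x*log(x) + x*(1 - log(3)) + 3*exp(-4*x)/4


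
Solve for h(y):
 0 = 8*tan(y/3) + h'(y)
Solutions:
 h(y) = C1 + 24*log(cos(y/3))


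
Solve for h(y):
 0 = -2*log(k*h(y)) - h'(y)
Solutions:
 li(k*h(y))/k = C1 - 2*y


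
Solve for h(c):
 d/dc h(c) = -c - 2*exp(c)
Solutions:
 h(c) = C1 - c^2/2 - 2*exp(c)


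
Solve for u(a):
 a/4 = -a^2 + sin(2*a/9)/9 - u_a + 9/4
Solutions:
 u(a) = C1 - a^3/3 - a^2/8 + 9*a/4 - cos(2*a/9)/2


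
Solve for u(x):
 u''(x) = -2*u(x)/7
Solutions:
 u(x) = C1*sin(sqrt(14)*x/7) + C2*cos(sqrt(14)*x/7)


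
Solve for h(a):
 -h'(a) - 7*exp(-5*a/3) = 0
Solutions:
 h(a) = C1 + 21*exp(-5*a/3)/5


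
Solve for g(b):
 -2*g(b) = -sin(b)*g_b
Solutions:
 g(b) = C1*(cos(b) - 1)/(cos(b) + 1)


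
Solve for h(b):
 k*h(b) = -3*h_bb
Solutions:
 h(b) = C1*exp(-sqrt(3)*b*sqrt(-k)/3) + C2*exp(sqrt(3)*b*sqrt(-k)/3)


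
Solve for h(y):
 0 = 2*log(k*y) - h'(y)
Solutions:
 h(y) = C1 + 2*y*log(k*y) - 2*y


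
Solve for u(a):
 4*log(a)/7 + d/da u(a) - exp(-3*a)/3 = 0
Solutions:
 u(a) = C1 - 4*a*log(a)/7 + 4*a/7 - exp(-3*a)/9


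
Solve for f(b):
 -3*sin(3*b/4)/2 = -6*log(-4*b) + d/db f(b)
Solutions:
 f(b) = C1 + 6*b*log(-b) - 6*b + 12*b*log(2) + 2*cos(3*b/4)


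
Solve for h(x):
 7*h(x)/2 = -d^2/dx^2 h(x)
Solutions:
 h(x) = C1*sin(sqrt(14)*x/2) + C2*cos(sqrt(14)*x/2)


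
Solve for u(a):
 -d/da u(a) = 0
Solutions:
 u(a) = C1


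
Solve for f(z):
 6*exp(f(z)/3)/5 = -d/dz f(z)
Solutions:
 f(z) = 3*log(1/(C1 + 6*z)) + 3*log(15)


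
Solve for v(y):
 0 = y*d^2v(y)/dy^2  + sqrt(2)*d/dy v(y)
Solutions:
 v(y) = C1 + C2*y^(1 - sqrt(2))


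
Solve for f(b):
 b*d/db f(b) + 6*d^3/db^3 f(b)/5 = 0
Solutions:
 f(b) = C1 + Integral(C2*airyai(-5^(1/3)*6^(2/3)*b/6) + C3*airybi(-5^(1/3)*6^(2/3)*b/6), b)


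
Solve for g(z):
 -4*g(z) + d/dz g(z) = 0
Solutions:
 g(z) = C1*exp(4*z)


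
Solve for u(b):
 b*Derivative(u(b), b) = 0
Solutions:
 u(b) = C1


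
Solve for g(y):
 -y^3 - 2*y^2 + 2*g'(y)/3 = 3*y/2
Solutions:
 g(y) = C1 + 3*y^4/8 + y^3 + 9*y^2/8


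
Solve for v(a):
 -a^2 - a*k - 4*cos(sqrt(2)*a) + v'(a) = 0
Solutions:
 v(a) = C1 + a^3/3 + a^2*k/2 + 2*sqrt(2)*sin(sqrt(2)*a)


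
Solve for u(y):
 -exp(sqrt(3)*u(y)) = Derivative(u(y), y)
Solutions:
 u(y) = sqrt(3)*(2*log(1/(C1 + y)) - log(3))/6


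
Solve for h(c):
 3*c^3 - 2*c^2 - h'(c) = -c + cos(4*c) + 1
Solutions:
 h(c) = C1 + 3*c^4/4 - 2*c^3/3 + c^2/2 - c - sin(4*c)/4


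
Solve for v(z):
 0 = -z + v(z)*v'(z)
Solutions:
 v(z) = -sqrt(C1 + z^2)
 v(z) = sqrt(C1 + z^2)


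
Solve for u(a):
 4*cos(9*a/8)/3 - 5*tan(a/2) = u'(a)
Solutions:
 u(a) = C1 + 10*log(cos(a/2)) + 32*sin(9*a/8)/27


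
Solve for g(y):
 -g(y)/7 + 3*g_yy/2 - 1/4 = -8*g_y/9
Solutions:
 g(y) = C1*exp(y*(-56 + sqrt(6538))/189) + C2*exp(-y*(56 + sqrt(6538))/189) - 7/4


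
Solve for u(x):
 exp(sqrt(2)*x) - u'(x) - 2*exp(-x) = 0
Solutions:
 u(x) = C1 + sqrt(2)*exp(sqrt(2)*x)/2 + 2*exp(-x)


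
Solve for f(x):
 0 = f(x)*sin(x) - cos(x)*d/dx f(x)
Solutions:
 f(x) = C1/cos(x)


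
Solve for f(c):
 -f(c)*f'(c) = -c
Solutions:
 f(c) = -sqrt(C1 + c^2)
 f(c) = sqrt(C1 + c^2)


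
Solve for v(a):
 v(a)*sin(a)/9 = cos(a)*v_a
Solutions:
 v(a) = C1/cos(a)^(1/9)


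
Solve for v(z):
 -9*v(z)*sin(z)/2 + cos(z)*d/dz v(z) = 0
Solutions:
 v(z) = C1/cos(z)^(9/2)


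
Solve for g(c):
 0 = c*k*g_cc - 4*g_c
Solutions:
 g(c) = C1 + c^(((re(k) + 4)*re(k) + im(k)^2)/(re(k)^2 + im(k)^2))*(C2*sin(4*log(c)*Abs(im(k))/(re(k)^2 + im(k)^2)) + C3*cos(4*log(c)*im(k)/(re(k)^2 + im(k)^2)))


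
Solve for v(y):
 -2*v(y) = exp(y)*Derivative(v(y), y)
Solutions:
 v(y) = C1*exp(2*exp(-y))


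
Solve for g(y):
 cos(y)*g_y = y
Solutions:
 g(y) = C1 + Integral(y/cos(y), y)


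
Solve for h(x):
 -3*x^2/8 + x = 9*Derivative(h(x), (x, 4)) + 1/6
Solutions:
 h(x) = C1 + C2*x + C3*x^2 + C4*x^3 - x^6/8640 + x^5/1080 - x^4/1296


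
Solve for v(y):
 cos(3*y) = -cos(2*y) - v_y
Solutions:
 v(y) = C1 - sin(2*y)/2 - sin(3*y)/3


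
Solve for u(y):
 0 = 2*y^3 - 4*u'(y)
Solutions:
 u(y) = C1 + y^4/8


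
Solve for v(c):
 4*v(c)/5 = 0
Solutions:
 v(c) = 0


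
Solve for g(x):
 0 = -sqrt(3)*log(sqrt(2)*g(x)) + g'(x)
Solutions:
 -2*sqrt(3)*Integral(1/(2*log(_y) + log(2)), (_y, g(x)))/3 = C1 - x


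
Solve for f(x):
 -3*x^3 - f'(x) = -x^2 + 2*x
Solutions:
 f(x) = C1 - 3*x^4/4 + x^3/3 - x^2


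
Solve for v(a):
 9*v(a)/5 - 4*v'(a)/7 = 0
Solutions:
 v(a) = C1*exp(63*a/20)


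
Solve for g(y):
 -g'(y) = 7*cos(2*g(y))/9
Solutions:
 7*y/9 - log(sin(2*g(y)) - 1)/4 + log(sin(2*g(y)) + 1)/4 = C1


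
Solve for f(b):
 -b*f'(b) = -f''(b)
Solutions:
 f(b) = C1 + C2*erfi(sqrt(2)*b/2)


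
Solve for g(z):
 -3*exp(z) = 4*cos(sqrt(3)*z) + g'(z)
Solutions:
 g(z) = C1 - 3*exp(z) - 4*sqrt(3)*sin(sqrt(3)*z)/3


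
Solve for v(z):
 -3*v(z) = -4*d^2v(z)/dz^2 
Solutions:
 v(z) = C1*exp(-sqrt(3)*z/2) + C2*exp(sqrt(3)*z/2)


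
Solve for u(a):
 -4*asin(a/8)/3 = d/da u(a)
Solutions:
 u(a) = C1 - 4*a*asin(a/8)/3 - 4*sqrt(64 - a^2)/3


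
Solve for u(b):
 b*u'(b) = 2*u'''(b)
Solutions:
 u(b) = C1 + Integral(C2*airyai(2^(2/3)*b/2) + C3*airybi(2^(2/3)*b/2), b)


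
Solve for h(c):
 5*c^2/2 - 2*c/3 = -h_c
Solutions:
 h(c) = C1 - 5*c^3/6 + c^2/3


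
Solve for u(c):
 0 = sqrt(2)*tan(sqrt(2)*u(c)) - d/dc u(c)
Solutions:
 u(c) = sqrt(2)*(pi - asin(C1*exp(2*c)))/2
 u(c) = sqrt(2)*asin(C1*exp(2*c))/2


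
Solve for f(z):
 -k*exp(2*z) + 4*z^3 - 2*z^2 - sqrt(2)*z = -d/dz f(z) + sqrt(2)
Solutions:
 f(z) = C1 + k*exp(2*z)/2 - z^4 + 2*z^3/3 + sqrt(2)*z^2/2 + sqrt(2)*z


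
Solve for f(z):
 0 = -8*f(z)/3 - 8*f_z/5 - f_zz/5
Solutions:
 f(z) = C1*exp(2*z*(-2 + sqrt(6)/3)) + C2*exp(-2*z*(sqrt(6)/3 + 2))


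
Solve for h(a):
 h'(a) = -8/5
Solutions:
 h(a) = C1 - 8*a/5


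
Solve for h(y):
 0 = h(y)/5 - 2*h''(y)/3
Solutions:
 h(y) = C1*exp(-sqrt(30)*y/10) + C2*exp(sqrt(30)*y/10)


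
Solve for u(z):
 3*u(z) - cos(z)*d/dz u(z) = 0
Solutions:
 u(z) = C1*(sin(z) + 1)^(3/2)/(sin(z) - 1)^(3/2)


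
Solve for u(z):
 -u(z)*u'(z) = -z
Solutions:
 u(z) = -sqrt(C1 + z^2)
 u(z) = sqrt(C1 + z^2)


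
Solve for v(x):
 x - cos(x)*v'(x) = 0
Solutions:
 v(x) = C1 + Integral(x/cos(x), x)


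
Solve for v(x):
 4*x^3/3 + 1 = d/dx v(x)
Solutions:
 v(x) = C1 + x^4/3 + x


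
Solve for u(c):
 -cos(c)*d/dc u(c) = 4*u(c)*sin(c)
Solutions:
 u(c) = C1*cos(c)^4


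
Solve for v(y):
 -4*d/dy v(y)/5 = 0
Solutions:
 v(y) = C1


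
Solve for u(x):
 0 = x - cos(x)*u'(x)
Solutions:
 u(x) = C1 + Integral(x/cos(x), x)


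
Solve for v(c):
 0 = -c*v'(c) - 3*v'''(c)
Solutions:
 v(c) = C1 + Integral(C2*airyai(-3^(2/3)*c/3) + C3*airybi(-3^(2/3)*c/3), c)


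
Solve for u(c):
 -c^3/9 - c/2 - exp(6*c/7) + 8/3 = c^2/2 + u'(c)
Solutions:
 u(c) = C1 - c^4/36 - c^3/6 - c^2/4 + 8*c/3 - 7*exp(6*c/7)/6


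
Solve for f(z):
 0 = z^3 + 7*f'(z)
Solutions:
 f(z) = C1 - z^4/28


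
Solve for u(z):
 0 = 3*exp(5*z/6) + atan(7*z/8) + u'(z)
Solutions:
 u(z) = C1 - z*atan(7*z/8) - 18*exp(5*z/6)/5 + 4*log(49*z^2 + 64)/7


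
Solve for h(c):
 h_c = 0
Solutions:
 h(c) = C1


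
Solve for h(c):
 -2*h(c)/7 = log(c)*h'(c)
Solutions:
 h(c) = C1*exp(-2*li(c)/7)


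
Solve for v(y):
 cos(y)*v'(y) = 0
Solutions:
 v(y) = C1


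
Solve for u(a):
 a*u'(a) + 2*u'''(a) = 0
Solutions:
 u(a) = C1 + Integral(C2*airyai(-2^(2/3)*a/2) + C3*airybi(-2^(2/3)*a/2), a)


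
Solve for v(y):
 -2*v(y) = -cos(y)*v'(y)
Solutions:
 v(y) = C1*(sin(y) + 1)/(sin(y) - 1)


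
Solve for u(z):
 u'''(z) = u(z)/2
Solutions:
 u(z) = C3*exp(2^(2/3)*z/2) + (C1*sin(2^(2/3)*sqrt(3)*z/4) + C2*cos(2^(2/3)*sqrt(3)*z/4))*exp(-2^(2/3)*z/4)


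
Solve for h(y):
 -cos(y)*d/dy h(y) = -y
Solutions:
 h(y) = C1 + Integral(y/cos(y), y)


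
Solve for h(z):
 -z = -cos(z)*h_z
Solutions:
 h(z) = C1 + Integral(z/cos(z), z)


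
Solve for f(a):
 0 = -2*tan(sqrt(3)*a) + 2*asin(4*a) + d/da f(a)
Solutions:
 f(a) = C1 - 2*a*asin(4*a) - sqrt(1 - 16*a^2)/2 - 2*sqrt(3)*log(cos(sqrt(3)*a))/3


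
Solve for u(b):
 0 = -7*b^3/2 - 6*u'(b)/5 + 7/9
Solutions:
 u(b) = C1 - 35*b^4/48 + 35*b/54


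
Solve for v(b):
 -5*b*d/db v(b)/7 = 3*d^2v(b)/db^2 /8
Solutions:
 v(b) = C1 + C2*erf(2*sqrt(105)*b/21)


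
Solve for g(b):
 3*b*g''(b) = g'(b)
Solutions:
 g(b) = C1 + C2*b^(4/3)


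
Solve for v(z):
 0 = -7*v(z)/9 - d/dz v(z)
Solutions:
 v(z) = C1*exp(-7*z/9)


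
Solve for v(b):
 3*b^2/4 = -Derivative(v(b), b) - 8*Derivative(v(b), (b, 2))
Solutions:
 v(b) = C1 + C2*exp(-b/8) - b^3/4 + 6*b^2 - 96*b


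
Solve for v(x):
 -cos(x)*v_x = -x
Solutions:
 v(x) = C1 + Integral(x/cos(x), x)


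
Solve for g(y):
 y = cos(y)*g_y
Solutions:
 g(y) = C1 + Integral(y/cos(y), y)


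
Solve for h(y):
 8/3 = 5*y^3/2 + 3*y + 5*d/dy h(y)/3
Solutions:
 h(y) = C1 - 3*y^4/8 - 9*y^2/10 + 8*y/5


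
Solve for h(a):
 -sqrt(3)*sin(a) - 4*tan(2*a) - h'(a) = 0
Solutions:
 h(a) = C1 + 2*log(cos(2*a)) + sqrt(3)*cos(a)


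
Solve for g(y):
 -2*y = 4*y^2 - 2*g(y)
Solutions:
 g(y) = y*(2*y + 1)


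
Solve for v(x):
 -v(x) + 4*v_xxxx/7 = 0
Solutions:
 v(x) = C1*exp(-sqrt(2)*7^(1/4)*x/2) + C2*exp(sqrt(2)*7^(1/4)*x/2) + C3*sin(sqrt(2)*7^(1/4)*x/2) + C4*cos(sqrt(2)*7^(1/4)*x/2)


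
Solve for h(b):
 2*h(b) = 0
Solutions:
 h(b) = 0


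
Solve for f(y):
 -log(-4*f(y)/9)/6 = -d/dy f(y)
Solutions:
 -6*Integral(1/(log(-_y) - 2*log(3) + 2*log(2)), (_y, f(y))) = C1 - y


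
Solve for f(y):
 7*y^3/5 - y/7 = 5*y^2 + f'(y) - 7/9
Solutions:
 f(y) = C1 + 7*y^4/20 - 5*y^3/3 - y^2/14 + 7*y/9


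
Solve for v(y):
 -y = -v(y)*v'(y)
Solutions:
 v(y) = -sqrt(C1 + y^2)
 v(y) = sqrt(C1 + y^2)


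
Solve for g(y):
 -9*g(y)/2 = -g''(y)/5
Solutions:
 g(y) = C1*exp(-3*sqrt(10)*y/2) + C2*exp(3*sqrt(10)*y/2)


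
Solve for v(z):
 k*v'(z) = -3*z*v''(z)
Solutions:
 v(z) = C1 + z^(1 - re(k)/3)*(C2*sin(log(z)*Abs(im(k))/3) + C3*cos(log(z)*im(k)/3))


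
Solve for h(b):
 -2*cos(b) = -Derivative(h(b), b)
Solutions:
 h(b) = C1 + 2*sin(b)


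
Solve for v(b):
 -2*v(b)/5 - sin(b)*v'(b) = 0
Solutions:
 v(b) = C1*(cos(b) + 1)^(1/5)/(cos(b) - 1)^(1/5)


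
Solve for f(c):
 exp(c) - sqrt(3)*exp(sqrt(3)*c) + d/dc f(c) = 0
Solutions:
 f(c) = C1 - exp(c) + exp(sqrt(3)*c)


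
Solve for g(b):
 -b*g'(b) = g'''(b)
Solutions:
 g(b) = C1 + Integral(C2*airyai(-b) + C3*airybi(-b), b)


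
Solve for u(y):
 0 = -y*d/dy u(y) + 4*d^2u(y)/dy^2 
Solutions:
 u(y) = C1 + C2*erfi(sqrt(2)*y/4)


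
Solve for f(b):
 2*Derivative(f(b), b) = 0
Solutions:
 f(b) = C1


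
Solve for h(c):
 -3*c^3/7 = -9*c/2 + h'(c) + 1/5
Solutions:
 h(c) = C1 - 3*c^4/28 + 9*c^2/4 - c/5


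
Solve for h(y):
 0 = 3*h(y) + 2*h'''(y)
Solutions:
 h(y) = C3*exp(-2^(2/3)*3^(1/3)*y/2) + (C1*sin(2^(2/3)*3^(5/6)*y/4) + C2*cos(2^(2/3)*3^(5/6)*y/4))*exp(2^(2/3)*3^(1/3)*y/4)


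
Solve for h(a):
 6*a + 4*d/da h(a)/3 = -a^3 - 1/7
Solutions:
 h(a) = C1 - 3*a^4/16 - 9*a^2/4 - 3*a/28


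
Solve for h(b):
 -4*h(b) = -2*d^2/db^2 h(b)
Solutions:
 h(b) = C1*exp(-sqrt(2)*b) + C2*exp(sqrt(2)*b)


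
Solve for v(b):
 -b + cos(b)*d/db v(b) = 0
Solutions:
 v(b) = C1 + Integral(b/cos(b), b)


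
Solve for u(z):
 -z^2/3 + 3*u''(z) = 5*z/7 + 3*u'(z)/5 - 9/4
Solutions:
 u(z) = C1 + C2*exp(z/5) - 5*z^3/27 - 425*z^2/126 - 7555*z/252


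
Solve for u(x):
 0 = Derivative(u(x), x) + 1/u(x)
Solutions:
 u(x) = -sqrt(C1 - 2*x)
 u(x) = sqrt(C1 - 2*x)


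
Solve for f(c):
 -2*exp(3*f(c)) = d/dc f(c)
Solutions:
 f(c) = log((-3^(2/3) - 3*3^(1/6)*I)*(1/(C1 + 2*c))^(1/3)/6)
 f(c) = log((-3^(2/3) + 3*3^(1/6)*I)*(1/(C1 + 2*c))^(1/3)/6)
 f(c) = log(1/(C1 + 6*c))/3


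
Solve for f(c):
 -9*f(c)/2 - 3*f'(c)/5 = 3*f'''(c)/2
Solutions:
 f(c) = C1*exp(c*(-4*3^(2/3)*50^(1/3)/(675 + sqrt(456105))^(1/3) + 60^(1/3)*(675 + sqrt(456105))^(1/3))/60)*sin(3^(1/6)*c*(12*50^(1/3)/(675 + sqrt(456105))^(1/3) + 20^(1/3)*3^(2/3)*(675 + sqrt(456105))^(1/3))/60) + C2*exp(c*(-4*3^(2/3)*50^(1/3)/(675 + sqrt(456105))^(1/3) + 60^(1/3)*(675 + sqrt(456105))^(1/3))/60)*cos(3^(1/6)*c*(12*50^(1/3)/(675 + sqrt(456105))^(1/3) + 20^(1/3)*3^(2/3)*(675 + sqrt(456105))^(1/3))/60) + C3*exp(-c*(-4*3^(2/3)*50^(1/3)/(675 + sqrt(456105))^(1/3) + 60^(1/3)*(675 + sqrt(456105))^(1/3))/30)


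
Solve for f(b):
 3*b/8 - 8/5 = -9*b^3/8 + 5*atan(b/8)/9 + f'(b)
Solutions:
 f(b) = C1 + 9*b^4/32 + 3*b^2/16 - 5*b*atan(b/8)/9 - 8*b/5 + 20*log(b^2 + 64)/9


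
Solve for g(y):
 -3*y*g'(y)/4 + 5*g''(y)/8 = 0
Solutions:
 g(y) = C1 + C2*erfi(sqrt(15)*y/5)


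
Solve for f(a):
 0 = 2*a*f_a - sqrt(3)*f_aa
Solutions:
 f(a) = C1 + C2*erfi(3^(3/4)*a/3)


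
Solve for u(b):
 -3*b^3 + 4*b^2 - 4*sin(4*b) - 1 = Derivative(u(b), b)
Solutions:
 u(b) = C1 - 3*b^4/4 + 4*b^3/3 - b + cos(4*b)


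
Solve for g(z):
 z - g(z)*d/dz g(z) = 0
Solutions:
 g(z) = -sqrt(C1 + z^2)
 g(z) = sqrt(C1 + z^2)


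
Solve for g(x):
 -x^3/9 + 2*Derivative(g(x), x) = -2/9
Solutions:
 g(x) = C1 + x^4/72 - x/9


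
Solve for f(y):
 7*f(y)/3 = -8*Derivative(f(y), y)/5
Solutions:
 f(y) = C1*exp(-35*y/24)


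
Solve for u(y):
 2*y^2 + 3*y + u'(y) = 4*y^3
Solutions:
 u(y) = C1 + y^4 - 2*y^3/3 - 3*y^2/2


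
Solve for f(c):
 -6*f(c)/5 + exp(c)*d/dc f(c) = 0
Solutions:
 f(c) = C1*exp(-6*exp(-c)/5)


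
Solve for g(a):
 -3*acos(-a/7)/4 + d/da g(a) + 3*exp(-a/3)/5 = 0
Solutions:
 g(a) = C1 + 3*a*acos(-a/7)/4 + 3*sqrt(49 - a^2)/4 + 9*exp(-a/3)/5


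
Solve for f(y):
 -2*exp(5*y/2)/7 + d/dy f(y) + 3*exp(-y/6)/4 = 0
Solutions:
 f(y) = C1 + 4*exp(5*y/2)/35 + 9*exp(-y/6)/2


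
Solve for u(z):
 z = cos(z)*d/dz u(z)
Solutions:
 u(z) = C1 + Integral(z/cos(z), z)


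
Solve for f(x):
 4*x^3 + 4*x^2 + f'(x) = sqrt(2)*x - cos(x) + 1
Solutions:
 f(x) = C1 - x^4 - 4*x^3/3 + sqrt(2)*x^2/2 + x - sin(x)


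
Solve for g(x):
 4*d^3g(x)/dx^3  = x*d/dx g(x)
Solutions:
 g(x) = C1 + Integral(C2*airyai(2^(1/3)*x/2) + C3*airybi(2^(1/3)*x/2), x)


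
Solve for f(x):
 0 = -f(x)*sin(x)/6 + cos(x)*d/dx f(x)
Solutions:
 f(x) = C1/cos(x)^(1/6)


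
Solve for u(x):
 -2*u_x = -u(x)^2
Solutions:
 u(x) = -2/(C1 + x)


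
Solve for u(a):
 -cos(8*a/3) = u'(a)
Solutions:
 u(a) = C1 - 3*sin(8*a/3)/8


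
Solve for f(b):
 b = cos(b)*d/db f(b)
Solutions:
 f(b) = C1 + Integral(b/cos(b), b)


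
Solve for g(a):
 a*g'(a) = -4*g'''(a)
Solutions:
 g(a) = C1 + Integral(C2*airyai(-2^(1/3)*a/2) + C3*airybi(-2^(1/3)*a/2), a)


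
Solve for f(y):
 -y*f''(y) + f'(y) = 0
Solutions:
 f(y) = C1 + C2*y^2


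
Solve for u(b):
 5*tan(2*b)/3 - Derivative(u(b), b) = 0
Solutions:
 u(b) = C1 - 5*log(cos(2*b))/6


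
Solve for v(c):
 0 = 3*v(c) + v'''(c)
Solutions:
 v(c) = C3*exp(-3^(1/3)*c) + (C1*sin(3^(5/6)*c/2) + C2*cos(3^(5/6)*c/2))*exp(3^(1/3)*c/2)


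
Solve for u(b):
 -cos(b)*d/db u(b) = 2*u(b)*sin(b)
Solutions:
 u(b) = C1*cos(b)^2


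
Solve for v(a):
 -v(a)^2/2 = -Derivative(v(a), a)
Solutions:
 v(a) = -2/(C1 + a)


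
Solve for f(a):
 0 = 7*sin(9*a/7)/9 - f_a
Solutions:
 f(a) = C1 - 49*cos(9*a/7)/81


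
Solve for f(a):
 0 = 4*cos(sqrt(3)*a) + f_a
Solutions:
 f(a) = C1 - 4*sqrt(3)*sin(sqrt(3)*a)/3


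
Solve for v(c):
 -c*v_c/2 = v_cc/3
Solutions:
 v(c) = C1 + C2*erf(sqrt(3)*c/2)


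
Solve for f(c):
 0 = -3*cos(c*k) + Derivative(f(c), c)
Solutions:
 f(c) = C1 + 3*sin(c*k)/k


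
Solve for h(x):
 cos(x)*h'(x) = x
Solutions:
 h(x) = C1 + Integral(x/cos(x), x)


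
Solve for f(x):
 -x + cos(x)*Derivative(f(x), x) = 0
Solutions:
 f(x) = C1 + Integral(x/cos(x), x)


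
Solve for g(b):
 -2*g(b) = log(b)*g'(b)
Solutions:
 g(b) = C1*exp(-2*li(b))


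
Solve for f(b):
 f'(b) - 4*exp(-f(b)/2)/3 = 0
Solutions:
 f(b) = 2*log(C1 + 2*b/3)


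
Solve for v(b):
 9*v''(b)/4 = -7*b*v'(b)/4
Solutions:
 v(b) = C1 + C2*erf(sqrt(14)*b/6)


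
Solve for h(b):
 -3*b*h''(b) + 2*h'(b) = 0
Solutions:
 h(b) = C1 + C2*b^(5/3)


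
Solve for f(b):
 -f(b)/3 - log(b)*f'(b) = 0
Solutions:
 f(b) = C1*exp(-li(b)/3)


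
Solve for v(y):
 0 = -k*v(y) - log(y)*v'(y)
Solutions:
 v(y) = C1*exp(-k*li(y))


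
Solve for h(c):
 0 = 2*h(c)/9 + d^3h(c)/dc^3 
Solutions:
 h(c) = C3*exp(-6^(1/3)*c/3) + (C1*sin(2^(1/3)*3^(5/6)*c/6) + C2*cos(2^(1/3)*3^(5/6)*c/6))*exp(6^(1/3)*c/6)


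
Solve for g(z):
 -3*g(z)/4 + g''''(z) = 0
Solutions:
 g(z) = C1*exp(-sqrt(2)*3^(1/4)*z/2) + C2*exp(sqrt(2)*3^(1/4)*z/2) + C3*sin(sqrt(2)*3^(1/4)*z/2) + C4*cos(sqrt(2)*3^(1/4)*z/2)


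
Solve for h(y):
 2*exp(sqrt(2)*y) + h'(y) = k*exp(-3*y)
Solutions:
 h(y) = C1 - k*exp(-3*y)/3 - sqrt(2)*exp(sqrt(2)*y)


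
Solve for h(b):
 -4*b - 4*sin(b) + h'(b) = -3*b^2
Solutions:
 h(b) = C1 - b^3 + 2*b^2 - 4*cos(b)


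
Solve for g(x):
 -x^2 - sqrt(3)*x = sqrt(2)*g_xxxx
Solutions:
 g(x) = C1 + C2*x + C3*x^2 + C4*x^3 - sqrt(2)*x^6/720 - sqrt(6)*x^5/240


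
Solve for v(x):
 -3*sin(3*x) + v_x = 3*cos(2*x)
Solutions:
 v(x) = C1 + 3*sin(2*x)/2 - cos(3*x)


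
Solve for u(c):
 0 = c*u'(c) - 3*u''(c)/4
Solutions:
 u(c) = C1 + C2*erfi(sqrt(6)*c/3)


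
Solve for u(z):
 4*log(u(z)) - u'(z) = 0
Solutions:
 li(u(z)) = C1 + 4*z


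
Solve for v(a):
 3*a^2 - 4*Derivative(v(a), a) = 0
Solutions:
 v(a) = C1 + a^3/4


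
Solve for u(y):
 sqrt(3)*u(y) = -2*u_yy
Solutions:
 u(y) = C1*sin(sqrt(2)*3^(1/4)*y/2) + C2*cos(sqrt(2)*3^(1/4)*y/2)


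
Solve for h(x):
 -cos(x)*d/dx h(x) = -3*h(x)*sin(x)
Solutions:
 h(x) = C1/cos(x)^3


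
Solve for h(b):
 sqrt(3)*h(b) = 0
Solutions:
 h(b) = 0


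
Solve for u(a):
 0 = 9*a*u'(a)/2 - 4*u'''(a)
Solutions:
 u(a) = C1 + Integral(C2*airyai(3^(2/3)*a/2) + C3*airybi(3^(2/3)*a/2), a)


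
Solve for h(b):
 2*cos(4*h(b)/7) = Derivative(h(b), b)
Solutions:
 -2*b - 7*log(sin(4*h(b)/7) - 1)/8 + 7*log(sin(4*h(b)/7) + 1)/8 = C1


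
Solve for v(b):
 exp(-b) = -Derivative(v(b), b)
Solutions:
 v(b) = C1 + exp(-b)


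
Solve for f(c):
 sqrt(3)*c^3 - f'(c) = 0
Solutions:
 f(c) = C1 + sqrt(3)*c^4/4


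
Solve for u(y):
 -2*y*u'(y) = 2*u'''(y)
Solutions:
 u(y) = C1 + Integral(C2*airyai(-y) + C3*airybi(-y), y)


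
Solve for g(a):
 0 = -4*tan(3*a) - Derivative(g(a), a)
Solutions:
 g(a) = C1 + 4*log(cos(3*a))/3
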